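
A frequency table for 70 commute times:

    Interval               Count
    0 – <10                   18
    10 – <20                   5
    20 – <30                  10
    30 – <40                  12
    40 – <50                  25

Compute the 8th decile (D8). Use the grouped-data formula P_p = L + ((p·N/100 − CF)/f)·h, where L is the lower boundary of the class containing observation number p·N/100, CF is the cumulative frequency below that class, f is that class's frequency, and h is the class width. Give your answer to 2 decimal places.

N = 70; target position k = 80/100 · 70 = 56.
Cumulative frequencies: 18, 23, 33, 45, 70.
Observation 56 falls in the class 40 – <50.
L = 40, CF = 45, f = 25, h = 10.
P80 = 40 + ((56 − 45)/25)·10 = 40 + 4.4 = 44.4.

44.40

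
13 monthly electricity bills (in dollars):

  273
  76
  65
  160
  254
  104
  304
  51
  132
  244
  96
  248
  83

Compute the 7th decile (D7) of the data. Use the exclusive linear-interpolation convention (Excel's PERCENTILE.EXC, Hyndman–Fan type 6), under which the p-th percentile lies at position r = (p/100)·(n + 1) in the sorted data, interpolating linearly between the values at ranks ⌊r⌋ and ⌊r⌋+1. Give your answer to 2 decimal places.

Sorted: 51, 65, 76, 83, 96, 104, 132, 160, 244, 248, 254, 273, 304.
n = 13.
r = (70/100)·(13 + 1) = 9.8.
Rank 9 is 244 and rank 10 is 248.
Interpolate: 244 + 0.8·(248 − 244) = 244 + 0.8·4 = 247.2.

247.20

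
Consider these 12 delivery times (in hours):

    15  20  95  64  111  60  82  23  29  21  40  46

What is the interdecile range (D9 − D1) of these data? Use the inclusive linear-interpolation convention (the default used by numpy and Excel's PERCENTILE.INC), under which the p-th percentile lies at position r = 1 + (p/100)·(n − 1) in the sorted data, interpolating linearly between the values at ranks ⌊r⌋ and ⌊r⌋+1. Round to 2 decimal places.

73.60

Sorted: 15, 20, 21, 23, 29, 40, 46, 60, 64, 82, 95, 111.
n = 12.
P10: r = 2.1; ranks 2–3 are 20, 21; interpolating gives 20.1.
P90: r = 10.9; ranks 10–11 are 82, 95; interpolating gives 93.7.
Difference: 93.7 − 20.1 = 73.6.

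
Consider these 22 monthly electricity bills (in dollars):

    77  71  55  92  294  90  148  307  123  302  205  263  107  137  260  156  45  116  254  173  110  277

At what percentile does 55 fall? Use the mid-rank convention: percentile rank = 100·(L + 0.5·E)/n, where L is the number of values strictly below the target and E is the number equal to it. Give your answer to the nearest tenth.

Sorted: 45, 55, 71, 77, 90, 92, 107, 110, 116, 123, 137, 148, 156, 173, 205, 254, 260, 263, 277, 294, 302, 307.
Count below 55: L = 1; count equal: E = 1; n = 22.
Percentile rank = 100·(1 + 0.5·1)/22 = 100·1.5/22 = 6.818.

6.8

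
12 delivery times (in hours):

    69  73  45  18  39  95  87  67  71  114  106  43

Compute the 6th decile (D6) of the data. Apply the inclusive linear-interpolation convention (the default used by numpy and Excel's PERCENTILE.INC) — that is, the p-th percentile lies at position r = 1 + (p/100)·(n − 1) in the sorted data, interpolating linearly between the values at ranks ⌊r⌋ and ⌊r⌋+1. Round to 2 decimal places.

72.20

Sorted: 18, 39, 43, 45, 67, 69, 71, 73, 87, 95, 106, 114.
n = 12.
r = 1 + (60/100)·(12 − 1) = 1 + 6.6 = 7.6.
Rank 7 is 71 and rank 8 is 73.
Interpolate: 71 + 0.6·(73 − 71) = 71 + 0.6·2 = 72.2.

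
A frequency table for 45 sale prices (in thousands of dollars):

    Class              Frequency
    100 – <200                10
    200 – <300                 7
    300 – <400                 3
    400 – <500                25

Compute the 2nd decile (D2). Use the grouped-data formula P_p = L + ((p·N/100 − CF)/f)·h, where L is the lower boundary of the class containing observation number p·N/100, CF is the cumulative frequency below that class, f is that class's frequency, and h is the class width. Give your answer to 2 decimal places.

N = 45; target position k = 20/100 · 45 = 9.
Cumulative frequencies: 10, 17, 20, 45.
Observation 9 falls in the class 100 – <200.
L = 100, CF = 0, f = 10, h = 100.
P20 = 100 + ((9 − 0)/10)·100 = 100 + 90 = 190.

190.00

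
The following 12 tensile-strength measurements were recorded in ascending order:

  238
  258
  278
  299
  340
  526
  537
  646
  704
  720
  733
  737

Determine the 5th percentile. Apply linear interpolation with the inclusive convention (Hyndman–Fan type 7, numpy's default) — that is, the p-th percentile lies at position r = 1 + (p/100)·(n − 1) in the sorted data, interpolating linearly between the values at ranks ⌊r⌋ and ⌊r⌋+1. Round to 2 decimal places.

n = 12.
r = 1 + (5/100)·(12 − 1) = 1 + 0.55 = 1.55.
Rank 1 is 238 and rank 2 is 258.
Interpolate: 238 + 0.55·(258 − 238) = 238 + 0.55·20 = 249.

249.00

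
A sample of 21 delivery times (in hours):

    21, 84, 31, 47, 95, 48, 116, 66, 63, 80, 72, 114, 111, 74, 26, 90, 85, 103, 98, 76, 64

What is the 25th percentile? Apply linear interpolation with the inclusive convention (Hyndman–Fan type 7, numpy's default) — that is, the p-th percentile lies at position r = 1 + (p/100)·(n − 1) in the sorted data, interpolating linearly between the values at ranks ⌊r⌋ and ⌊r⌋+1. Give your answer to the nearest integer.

63

Sorted: 21, 26, 31, 47, 48, 63, 64, 66, 72, 74, 76, 80, 84, 85, 90, 95, 98, 103, 111, 114, 116.
n = 21.
r = 1 + (25/100)·(21 − 1) = 1 + 5 = 6.
r is an integer, so P25 is the value at rank 6: 63.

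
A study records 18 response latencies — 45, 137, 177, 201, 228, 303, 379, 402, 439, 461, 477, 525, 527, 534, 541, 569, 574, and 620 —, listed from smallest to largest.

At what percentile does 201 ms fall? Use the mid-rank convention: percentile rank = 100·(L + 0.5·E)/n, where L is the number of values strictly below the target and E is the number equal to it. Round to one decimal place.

19.4

Count below 201: L = 3; count equal: E = 1; n = 18.
Percentile rank = 100·(3 + 0.5·1)/18 = 100·3.5/18 = 19.44.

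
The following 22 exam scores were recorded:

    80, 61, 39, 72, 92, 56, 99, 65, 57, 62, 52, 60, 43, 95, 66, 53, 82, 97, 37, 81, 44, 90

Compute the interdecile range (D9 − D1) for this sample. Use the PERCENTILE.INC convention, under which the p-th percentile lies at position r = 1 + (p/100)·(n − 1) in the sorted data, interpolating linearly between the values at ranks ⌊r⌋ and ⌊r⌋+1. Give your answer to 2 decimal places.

51.60

Sorted: 37, 39, 43, 44, 52, 53, 56, 57, 60, 61, 62, 65, 66, 72, 80, 81, 82, 90, 92, 95, 97, 99.
n = 22.
P10: r = 3.1; ranks 3–4 are 43, 44; interpolating gives 43.1.
P90: r = 19.9; ranks 19–20 are 92, 95; interpolating gives 94.7.
Difference: 94.7 − 43.1 = 51.6.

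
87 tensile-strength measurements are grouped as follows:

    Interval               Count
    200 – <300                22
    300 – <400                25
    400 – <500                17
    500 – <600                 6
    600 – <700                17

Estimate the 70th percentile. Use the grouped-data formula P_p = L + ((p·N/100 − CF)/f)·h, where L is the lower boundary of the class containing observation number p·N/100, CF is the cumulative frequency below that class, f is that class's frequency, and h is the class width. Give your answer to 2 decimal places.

481.76

N = 87; target position k = 70/100 · 87 = 60.9.
Cumulative frequencies: 22, 47, 64, 70, 87.
Observation 60.9 falls in the class 400 – <500.
L = 400, CF = 47, f = 17, h = 100.
P70 = 400 + ((60.9 − 47)/17)·100 = 400 + 81.7647 = 481.765.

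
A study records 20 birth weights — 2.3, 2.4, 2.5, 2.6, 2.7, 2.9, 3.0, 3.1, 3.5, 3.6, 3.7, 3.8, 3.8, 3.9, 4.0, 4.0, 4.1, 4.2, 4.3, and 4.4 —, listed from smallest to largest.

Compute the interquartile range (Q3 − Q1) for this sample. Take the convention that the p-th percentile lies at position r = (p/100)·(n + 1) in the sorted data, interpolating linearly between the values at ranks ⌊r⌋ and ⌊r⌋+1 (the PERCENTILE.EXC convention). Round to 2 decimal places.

n = 20.
P25: r = 5.25; ranks 5–6 are 2.7, 2.9; interpolating gives 2.75.
P75: r = 15.75; ranks 15–16 are 4.0, 4.0; interpolating gives 4.
Difference: 4 − 2.75 = 1.25.

1.25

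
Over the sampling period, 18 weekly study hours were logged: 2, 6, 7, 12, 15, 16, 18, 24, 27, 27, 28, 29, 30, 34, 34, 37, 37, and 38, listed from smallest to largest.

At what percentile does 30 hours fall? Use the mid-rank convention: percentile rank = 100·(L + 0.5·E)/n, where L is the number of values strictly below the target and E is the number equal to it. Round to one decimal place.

69.4

Count below 30: L = 12; count equal: E = 1; n = 18.
Percentile rank = 100·(12 + 0.5·1)/18 = 100·12.5/18 = 69.44.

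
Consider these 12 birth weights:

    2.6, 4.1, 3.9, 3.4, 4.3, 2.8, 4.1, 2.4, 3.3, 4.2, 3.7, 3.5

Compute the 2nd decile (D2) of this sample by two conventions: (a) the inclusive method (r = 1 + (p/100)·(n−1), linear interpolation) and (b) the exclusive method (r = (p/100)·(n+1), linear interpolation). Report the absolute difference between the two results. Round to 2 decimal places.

Sorted: 2.4, 2.6, 2.8, 3.3, 3.4, 3.5, 3.7, 3.9, 4.1, 4.1, 4.2, 4.3.
n = 12.
(a) r = 3.2; between ranks 3 (2.8) and 4 (3.3): 2.9.
(b) r = 2.6; between ranks 2 (2.6) and 3 (2.8): 2.72.
|2.9 − 2.72| = 0.18.

0.18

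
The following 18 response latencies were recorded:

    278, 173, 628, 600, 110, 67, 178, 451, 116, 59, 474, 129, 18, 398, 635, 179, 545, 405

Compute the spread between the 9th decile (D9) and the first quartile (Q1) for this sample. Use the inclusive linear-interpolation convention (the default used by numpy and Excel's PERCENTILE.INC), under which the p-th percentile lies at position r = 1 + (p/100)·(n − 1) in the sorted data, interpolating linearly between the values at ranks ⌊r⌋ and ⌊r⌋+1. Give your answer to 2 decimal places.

Sorted: 18, 59, 67, 110, 116, 129, 173, 178, 179, 278, 398, 405, 451, 474, 545, 600, 628, 635.
n = 18.
P25: r = 5.25; ranks 5–6 are 116, 129; interpolating gives 119.25.
P90: r = 16.3; ranks 16–17 are 600, 628; interpolating gives 608.4.
Difference: 608.4 − 119.25 = 489.15.

489.15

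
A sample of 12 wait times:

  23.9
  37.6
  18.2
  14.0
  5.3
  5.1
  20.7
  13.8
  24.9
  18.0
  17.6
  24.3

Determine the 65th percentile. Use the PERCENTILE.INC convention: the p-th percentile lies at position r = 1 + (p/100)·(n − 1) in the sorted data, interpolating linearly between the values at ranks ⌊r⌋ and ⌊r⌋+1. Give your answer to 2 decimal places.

21.18

Sorted: 5.1, 5.3, 13.8, 14.0, 17.6, 18.0, 18.2, 20.7, 23.9, 24.3, 24.9, 37.6.
n = 12.
r = 1 + (65/100)·(12 − 1) = 1 + 7.15 = 8.15.
Rank 8 is 20.7 and rank 9 is 23.9.
Interpolate: 20.7 + 0.15·(23.9 − 20.7) = 20.7 + 0.15·3.2 = 21.18.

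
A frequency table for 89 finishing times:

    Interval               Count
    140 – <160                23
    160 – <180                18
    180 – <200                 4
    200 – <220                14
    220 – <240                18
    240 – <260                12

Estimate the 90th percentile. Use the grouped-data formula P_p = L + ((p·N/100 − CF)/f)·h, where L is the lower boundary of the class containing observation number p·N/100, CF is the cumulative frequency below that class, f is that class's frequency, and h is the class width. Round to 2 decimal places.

N = 89; target position k = 90/100 · 89 = 80.1.
Cumulative frequencies: 23, 41, 45, 59, 77, 89.
Observation 80.1 falls in the class 240 – <260.
L = 240, CF = 77, f = 12, h = 20.
P90 = 240 + ((80.1 − 77)/12)·20 = 240 + 5.16667 = 245.167.

245.17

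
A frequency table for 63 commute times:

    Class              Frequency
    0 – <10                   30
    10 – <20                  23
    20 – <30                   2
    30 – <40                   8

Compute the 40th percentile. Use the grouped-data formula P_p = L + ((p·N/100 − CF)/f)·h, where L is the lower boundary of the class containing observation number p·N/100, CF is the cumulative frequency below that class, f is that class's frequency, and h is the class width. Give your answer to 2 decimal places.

N = 63; target position k = 40/100 · 63 = 25.2.
Cumulative frequencies: 30, 53, 55, 63.
Observation 25.2 falls in the class 0 – <10.
L = 0, CF = 0, f = 30, h = 10.
P40 = 0 + ((25.2 − 0)/30)·10 = 0 + 8.4 = 8.4.

8.40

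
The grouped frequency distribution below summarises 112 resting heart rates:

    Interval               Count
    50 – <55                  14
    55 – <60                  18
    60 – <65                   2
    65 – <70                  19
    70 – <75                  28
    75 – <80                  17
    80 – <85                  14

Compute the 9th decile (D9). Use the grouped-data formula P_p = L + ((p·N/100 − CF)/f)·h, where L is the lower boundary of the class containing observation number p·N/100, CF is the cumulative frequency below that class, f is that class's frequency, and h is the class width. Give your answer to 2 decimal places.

81.00

N = 112; target position k = 90/100 · 112 = 100.8.
Cumulative frequencies: 14, 32, 34, 53, 81, 98, 112.
Observation 100.8 falls in the class 80 – <85.
L = 80, CF = 98, f = 14, h = 5.
P90 = 80 + ((100.8 − 98)/14)·5 = 80 + 1 = 81.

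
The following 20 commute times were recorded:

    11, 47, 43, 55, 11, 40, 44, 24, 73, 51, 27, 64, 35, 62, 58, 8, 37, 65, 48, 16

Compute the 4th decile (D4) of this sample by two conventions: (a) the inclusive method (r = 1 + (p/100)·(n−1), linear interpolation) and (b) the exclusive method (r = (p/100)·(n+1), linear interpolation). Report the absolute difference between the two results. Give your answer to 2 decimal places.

0.60

Sorted: 8, 11, 11, 16, 24, 27, 35, 37, 40, 43, 44, 47, 48, 51, 55, 58, 62, 64, 65, 73.
n = 20.
(a) r = 8.6; between ranks 8 (37) and 9 (40): 38.8.
(b) r = 8.4; between ranks 8 (37) and 9 (40): 38.2.
|38.8 − 38.2| = 0.6.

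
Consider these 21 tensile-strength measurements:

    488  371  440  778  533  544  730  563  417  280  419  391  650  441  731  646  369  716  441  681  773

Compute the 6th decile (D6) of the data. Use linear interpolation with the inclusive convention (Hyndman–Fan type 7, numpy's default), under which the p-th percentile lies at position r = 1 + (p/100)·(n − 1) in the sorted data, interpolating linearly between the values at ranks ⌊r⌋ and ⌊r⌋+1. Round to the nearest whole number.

Sorted: 280, 369, 371, 391, 417, 419, 440, 441, 441, 488, 533, 544, 563, 646, 650, 681, 716, 730, 731, 773, 778.
n = 21.
r = 1 + (60/100)·(21 − 1) = 1 + 12 = 13.
r is an integer, so P60 is the value at rank 13: 563.

563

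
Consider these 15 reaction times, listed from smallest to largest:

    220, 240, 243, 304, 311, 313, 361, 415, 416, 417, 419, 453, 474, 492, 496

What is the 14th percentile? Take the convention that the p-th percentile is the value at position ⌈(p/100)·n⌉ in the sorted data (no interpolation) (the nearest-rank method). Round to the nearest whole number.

n = 15.
Position = ⌈14/100 · 15⌉ = ⌈2.1⌉ = 3.
The value at rank 3 is 243.

243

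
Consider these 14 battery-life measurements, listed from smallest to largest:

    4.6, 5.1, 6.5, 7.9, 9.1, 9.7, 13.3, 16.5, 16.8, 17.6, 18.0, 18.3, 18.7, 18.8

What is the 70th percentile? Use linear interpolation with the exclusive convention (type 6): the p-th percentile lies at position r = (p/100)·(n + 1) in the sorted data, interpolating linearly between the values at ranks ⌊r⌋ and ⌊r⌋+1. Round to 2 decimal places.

n = 14.
r = (70/100)·(14 + 1) = 10.5.
Rank 10 is 17.6 and rank 11 is 18.0.
Interpolate: 17.6 + 0.5·(18.0 − 17.6) = 17.6 + 0.5·0.4 = 17.8.

17.80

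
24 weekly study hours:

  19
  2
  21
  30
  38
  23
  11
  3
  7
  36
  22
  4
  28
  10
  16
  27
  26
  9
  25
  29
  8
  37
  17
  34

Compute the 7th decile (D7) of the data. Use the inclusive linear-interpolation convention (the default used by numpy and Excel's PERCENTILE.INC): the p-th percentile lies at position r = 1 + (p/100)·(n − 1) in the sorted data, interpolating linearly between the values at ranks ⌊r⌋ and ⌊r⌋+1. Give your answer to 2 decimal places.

Sorted: 2, 3, 4, 7, 8, 9, 10, 11, 16, 17, 19, 21, 22, 23, 25, 26, 27, 28, 29, 30, 34, 36, 37, 38.
n = 24.
r = 1 + (70/100)·(24 − 1) = 1 + 16.1 = 17.1.
Rank 17 is 27 and rank 18 is 28.
Interpolate: 27 + 0.1·(28 − 27) = 27 + 0.1·1 = 27.1.

27.10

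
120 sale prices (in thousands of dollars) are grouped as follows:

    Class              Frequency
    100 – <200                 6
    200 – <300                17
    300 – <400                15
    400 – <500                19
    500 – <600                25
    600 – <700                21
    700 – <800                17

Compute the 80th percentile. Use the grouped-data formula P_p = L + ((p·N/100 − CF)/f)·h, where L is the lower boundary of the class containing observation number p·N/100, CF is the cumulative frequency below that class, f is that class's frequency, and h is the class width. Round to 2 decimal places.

666.67

N = 120; target position k = 80/100 · 120 = 96.
Cumulative frequencies: 6, 23, 38, 57, 82, 103, 120.
Observation 96 falls in the class 600 – <700.
L = 600, CF = 82, f = 21, h = 100.
P80 = 600 + ((96 − 82)/21)·100 = 600 + 66.6667 = 666.667.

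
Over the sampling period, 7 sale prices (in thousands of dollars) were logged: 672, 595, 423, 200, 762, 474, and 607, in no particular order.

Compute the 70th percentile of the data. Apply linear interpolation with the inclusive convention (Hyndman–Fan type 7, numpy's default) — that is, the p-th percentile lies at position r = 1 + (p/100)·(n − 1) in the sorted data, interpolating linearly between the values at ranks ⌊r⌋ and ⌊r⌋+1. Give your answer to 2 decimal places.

Sorted: 200, 423, 474, 595, 607, 672, 762.
n = 7.
r = 1 + (70/100)·(7 − 1) = 1 + 4.2 = 5.2.
Rank 5 is 607 and rank 6 is 672.
Interpolate: 607 + 0.2·(672 − 607) = 607 + 0.2·65 = 620.

620.00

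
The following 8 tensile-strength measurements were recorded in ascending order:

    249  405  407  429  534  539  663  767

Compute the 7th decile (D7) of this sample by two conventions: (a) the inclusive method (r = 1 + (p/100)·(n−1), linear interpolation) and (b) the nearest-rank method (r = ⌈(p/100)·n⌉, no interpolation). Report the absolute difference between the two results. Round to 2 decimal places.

n = 8.
(a) r = 5.9; between ranks 5 (534) and 6 (539): 538.5.
(b) the nearest-rank method: rank 6 → 539.
|538.5 − 539| = 0.5.

0.50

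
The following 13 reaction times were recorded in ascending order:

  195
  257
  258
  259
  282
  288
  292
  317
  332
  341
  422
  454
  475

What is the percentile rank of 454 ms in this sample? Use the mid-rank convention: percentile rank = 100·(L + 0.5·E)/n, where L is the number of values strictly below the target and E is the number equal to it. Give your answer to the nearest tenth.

Count below 454: L = 11; count equal: E = 1; n = 13.
Percentile rank = 100·(11 + 0.5·1)/13 = 100·11.5/13 = 88.46.

88.5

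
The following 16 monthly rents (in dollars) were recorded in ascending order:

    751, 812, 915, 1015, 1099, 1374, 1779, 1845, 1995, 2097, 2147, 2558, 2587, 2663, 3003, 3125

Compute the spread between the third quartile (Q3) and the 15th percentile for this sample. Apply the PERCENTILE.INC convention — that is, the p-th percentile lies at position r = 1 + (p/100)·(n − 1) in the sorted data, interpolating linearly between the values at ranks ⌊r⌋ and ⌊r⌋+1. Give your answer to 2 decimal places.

1625.25

n = 16.
P15: r = 3.25; ranks 3–4 are 915, 1015; interpolating gives 940.
P75: r = 12.25; ranks 12–13 are 2558, 2587; interpolating gives 2565.25.
Difference: 2565.25 − 940 = 1625.25.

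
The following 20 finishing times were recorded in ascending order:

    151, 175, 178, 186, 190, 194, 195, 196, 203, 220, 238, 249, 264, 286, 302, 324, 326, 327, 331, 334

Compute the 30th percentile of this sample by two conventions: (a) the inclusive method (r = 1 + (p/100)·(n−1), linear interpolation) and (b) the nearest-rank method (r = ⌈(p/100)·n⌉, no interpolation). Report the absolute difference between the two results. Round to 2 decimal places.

n = 20.
(a) r = 6.7; between ranks 6 (194) and 7 (195): 194.7.
(b) the nearest-rank method: rank 6 → 194.
|194.7 − 194| = 0.7.

0.70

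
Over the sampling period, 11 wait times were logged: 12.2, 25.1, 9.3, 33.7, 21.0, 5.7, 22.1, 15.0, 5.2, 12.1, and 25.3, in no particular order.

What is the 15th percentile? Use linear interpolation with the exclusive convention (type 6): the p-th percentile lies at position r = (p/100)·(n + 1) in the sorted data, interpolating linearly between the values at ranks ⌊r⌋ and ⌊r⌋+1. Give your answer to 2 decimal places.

Sorted: 5.2, 5.7, 9.3, 12.1, 12.2, 15.0, 21.0, 22.1, 25.1, 25.3, 33.7.
n = 11.
r = (15/100)·(11 + 1) = 1.8.
Rank 1 is 5.2 and rank 2 is 5.7.
Interpolate: 5.2 + 0.8·(5.7 − 5.2) = 5.2 + 0.8·0.5 = 5.6.

5.60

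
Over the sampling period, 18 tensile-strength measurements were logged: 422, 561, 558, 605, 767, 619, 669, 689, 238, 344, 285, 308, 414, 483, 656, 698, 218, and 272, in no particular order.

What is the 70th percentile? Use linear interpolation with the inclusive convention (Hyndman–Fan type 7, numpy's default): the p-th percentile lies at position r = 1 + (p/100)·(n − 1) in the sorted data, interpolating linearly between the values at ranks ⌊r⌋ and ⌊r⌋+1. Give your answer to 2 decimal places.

617.60

Sorted: 218, 238, 272, 285, 308, 344, 414, 422, 483, 558, 561, 605, 619, 656, 669, 689, 698, 767.
n = 18.
r = 1 + (70/100)·(18 − 1) = 1 + 11.9 = 12.9.
Rank 12 is 605 and rank 13 is 619.
Interpolate: 605 + 0.9·(619 − 605) = 605 + 0.9·14 = 617.6.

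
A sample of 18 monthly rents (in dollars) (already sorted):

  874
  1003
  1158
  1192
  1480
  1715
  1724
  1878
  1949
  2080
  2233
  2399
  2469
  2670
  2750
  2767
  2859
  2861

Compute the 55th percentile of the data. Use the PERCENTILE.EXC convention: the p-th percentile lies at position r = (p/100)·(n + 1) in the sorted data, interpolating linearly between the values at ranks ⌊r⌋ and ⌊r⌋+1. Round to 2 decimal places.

n = 18.
r = (55/100)·(18 + 1) = 10.45.
Rank 10 is 2080 and rank 11 is 2233.
Interpolate: 2080 + 0.45·(2233 − 2080) = 2080 + 0.45·153 = 2148.85.

2148.85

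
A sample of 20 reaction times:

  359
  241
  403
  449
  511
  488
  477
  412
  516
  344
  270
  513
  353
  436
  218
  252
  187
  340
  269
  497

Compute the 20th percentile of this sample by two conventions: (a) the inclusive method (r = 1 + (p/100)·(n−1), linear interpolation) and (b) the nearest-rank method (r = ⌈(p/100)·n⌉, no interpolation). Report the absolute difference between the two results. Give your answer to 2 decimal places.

Sorted: 187, 218, 241, 252, 269, 270, 340, 344, 353, 359, 403, 412, 436, 449, 477, 488, 497, 511, 513, 516.
n = 20.
(a) r = 4.8; between ranks 4 (252) and 5 (269): 265.6.
(b) the nearest-rank method: rank 4 → 252.
|265.6 − 252| = 13.6.

13.60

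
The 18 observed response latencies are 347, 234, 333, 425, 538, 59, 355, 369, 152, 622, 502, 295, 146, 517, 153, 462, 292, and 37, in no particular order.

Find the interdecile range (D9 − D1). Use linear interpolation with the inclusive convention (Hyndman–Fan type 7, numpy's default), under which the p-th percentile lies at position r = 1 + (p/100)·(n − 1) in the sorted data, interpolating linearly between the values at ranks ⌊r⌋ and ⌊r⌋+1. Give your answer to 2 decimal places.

Sorted: 37, 59, 146, 152, 153, 234, 292, 295, 333, 347, 355, 369, 425, 462, 502, 517, 538, 622.
n = 18.
P10: r = 2.7; ranks 2–3 are 59, 146; interpolating gives 119.9.
P90: r = 16.3; ranks 16–17 are 517, 538; interpolating gives 523.3.
Difference: 523.3 − 119.9 = 403.4.

403.40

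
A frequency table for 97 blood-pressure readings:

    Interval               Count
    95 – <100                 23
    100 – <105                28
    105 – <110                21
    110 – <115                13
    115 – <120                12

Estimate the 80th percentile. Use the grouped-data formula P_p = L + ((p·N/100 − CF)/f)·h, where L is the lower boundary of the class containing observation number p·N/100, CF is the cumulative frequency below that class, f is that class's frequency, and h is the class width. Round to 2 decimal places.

112.15

N = 97; target position k = 80/100 · 97 = 77.6.
Cumulative frequencies: 23, 51, 72, 85, 97.
Observation 77.6 falls in the class 110 – <115.
L = 110, CF = 72, f = 13, h = 5.
P80 = 110 + ((77.6 − 72)/13)·5 = 110 + 2.15385 = 112.154.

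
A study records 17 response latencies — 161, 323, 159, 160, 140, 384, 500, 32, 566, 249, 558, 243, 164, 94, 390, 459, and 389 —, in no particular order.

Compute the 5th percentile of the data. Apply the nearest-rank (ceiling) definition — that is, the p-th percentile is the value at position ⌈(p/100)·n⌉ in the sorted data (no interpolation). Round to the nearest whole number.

Sorted: 32, 94, 140, 159, 160, 161, 164, 243, 249, 323, 384, 389, 390, 459, 500, 558, 566.
n = 17.
Position = ⌈5/100 · 17⌉ = ⌈0.85⌉ = 1.
The value at rank 1 is 32.

32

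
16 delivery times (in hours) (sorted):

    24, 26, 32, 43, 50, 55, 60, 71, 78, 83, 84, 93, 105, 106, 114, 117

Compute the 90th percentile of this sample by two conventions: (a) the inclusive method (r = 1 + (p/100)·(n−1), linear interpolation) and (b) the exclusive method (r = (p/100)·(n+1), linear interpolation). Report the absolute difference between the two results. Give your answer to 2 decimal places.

n = 16.
(a) r = 14.5; between ranks 14 (106) and 15 (114): 110.
(b) r = 15.3; between ranks 15 (114) and 16 (117): 114.9.
|110 − 114.9| = 4.9.

4.90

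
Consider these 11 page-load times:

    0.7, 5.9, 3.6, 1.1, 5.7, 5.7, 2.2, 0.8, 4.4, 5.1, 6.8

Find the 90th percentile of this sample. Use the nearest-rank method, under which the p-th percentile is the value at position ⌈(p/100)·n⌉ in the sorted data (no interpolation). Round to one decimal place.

5.9

Sorted: 0.7, 0.8, 1.1, 2.2, 3.6, 4.4, 5.1, 5.7, 5.7, 5.9, 6.8.
n = 11.
Position = ⌈90/100 · 11⌉ = ⌈9.9⌉ = 10.
The value at rank 10 is 5.9.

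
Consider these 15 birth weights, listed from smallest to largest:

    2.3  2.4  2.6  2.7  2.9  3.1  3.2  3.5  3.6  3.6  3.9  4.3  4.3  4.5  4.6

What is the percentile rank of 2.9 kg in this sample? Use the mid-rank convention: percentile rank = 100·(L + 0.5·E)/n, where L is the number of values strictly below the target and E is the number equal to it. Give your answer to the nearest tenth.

30.0

Count below 2.9: L = 4; count equal: E = 1; n = 15.
Percentile rank = 100·(4 + 0.5·1)/15 = 100·4.5/15 = 30.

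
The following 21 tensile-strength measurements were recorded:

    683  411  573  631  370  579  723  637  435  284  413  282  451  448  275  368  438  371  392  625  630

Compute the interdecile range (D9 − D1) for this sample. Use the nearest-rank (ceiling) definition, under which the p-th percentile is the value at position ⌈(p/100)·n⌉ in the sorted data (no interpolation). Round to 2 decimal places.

353.00

Sorted: 275, 282, 284, 368, 370, 371, 392, 411, 413, 435, 438, 448, 451, 573, 579, 625, 630, 631, 637, 683, 723.
n = 21.
P10: rank ⌈10/100·21⌉ = 3 → 284.
P90: rank ⌈90/100·21⌉ = 19 → 637.
Difference: 637 − 284 = 353.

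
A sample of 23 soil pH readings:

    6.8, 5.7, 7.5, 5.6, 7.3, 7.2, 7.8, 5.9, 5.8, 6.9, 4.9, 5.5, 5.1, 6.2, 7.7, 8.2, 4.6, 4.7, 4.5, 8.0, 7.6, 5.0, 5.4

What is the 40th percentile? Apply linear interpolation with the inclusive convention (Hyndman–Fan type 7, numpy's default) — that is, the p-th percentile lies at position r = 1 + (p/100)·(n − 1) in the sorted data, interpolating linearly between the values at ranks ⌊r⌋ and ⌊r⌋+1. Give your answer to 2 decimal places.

Sorted: 4.5, 4.6, 4.7, 4.9, 5.0, 5.1, 5.4, 5.5, 5.6, 5.7, 5.8, 5.9, 6.2, 6.8, 6.9, 7.2, 7.3, 7.5, 7.6, 7.7, 7.8, 8.0, 8.2.
n = 23.
r = 1 + (40/100)·(23 − 1) = 1 + 8.8 = 9.8.
Rank 9 is 5.6 and rank 10 is 5.7.
Interpolate: 5.6 + 0.8·(5.7 − 5.6) = 5.6 + 0.8·0.1 = 5.68.

5.68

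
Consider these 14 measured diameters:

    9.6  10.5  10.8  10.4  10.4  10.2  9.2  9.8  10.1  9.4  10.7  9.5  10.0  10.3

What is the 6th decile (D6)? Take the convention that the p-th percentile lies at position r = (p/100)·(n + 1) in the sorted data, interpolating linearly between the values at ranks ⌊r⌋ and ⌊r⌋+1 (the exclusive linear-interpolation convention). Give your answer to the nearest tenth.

Sorted: 9.2, 9.4, 9.5, 9.6, 9.8, 10.0, 10.1, 10.2, 10.3, 10.4, 10.4, 10.5, 10.7, 10.8.
n = 14.
r = (60/100)·(14 + 1) = 9.
r is an integer, so P60 is the value at rank 9: 10.3.

10.3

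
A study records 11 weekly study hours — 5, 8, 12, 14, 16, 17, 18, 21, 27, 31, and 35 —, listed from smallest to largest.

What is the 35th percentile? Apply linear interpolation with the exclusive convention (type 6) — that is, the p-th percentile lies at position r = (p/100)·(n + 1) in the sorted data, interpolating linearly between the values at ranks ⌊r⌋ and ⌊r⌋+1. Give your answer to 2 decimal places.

n = 11.
r = (35/100)·(11 + 1) = 4.2.
Rank 4 is 14 and rank 5 is 16.
Interpolate: 14 + 0.2·(16 − 14) = 14 + 0.2·2 = 14.4.

14.40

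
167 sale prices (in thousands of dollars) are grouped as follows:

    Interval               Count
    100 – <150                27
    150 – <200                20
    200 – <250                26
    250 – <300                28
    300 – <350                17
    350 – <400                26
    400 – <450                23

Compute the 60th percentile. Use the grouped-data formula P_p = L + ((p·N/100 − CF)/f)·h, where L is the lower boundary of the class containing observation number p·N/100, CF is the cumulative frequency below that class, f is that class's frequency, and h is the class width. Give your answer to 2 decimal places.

N = 167; target position k = 60/100 · 167 = 100.2.
Cumulative frequencies: 27, 47, 73, 101, 118, 144, 167.
Observation 100.2 falls in the class 250 – <300.
L = 250, CF = 73, f = 28, h = 50.
P60 = 250 + ((100.2 − 73)/28)·50 = 250 + 48.5714 = 298.571.

298.57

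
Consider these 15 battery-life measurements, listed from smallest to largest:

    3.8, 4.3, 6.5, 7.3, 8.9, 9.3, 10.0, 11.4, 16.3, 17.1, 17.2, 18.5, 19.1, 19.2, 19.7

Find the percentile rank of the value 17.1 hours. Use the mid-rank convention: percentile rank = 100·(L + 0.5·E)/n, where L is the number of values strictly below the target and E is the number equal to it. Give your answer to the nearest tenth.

63.3

Count below 17.1: L = 9; count equal: E = 1; n = 15.
Percentile rank = 100·(9 + 0.5·1)/15 = 100·9.5/15 = 63.33.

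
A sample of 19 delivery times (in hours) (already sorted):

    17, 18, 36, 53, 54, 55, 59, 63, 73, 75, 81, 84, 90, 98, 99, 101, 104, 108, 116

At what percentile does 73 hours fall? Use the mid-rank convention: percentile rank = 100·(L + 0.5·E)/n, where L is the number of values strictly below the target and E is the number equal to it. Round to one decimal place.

Count below 73: L = 8; count equal: E = 1; n = 19.
Percentile rank = 100·(8 + 0.5·1)/19 = 100·8.5/19 = 44.74.

44.7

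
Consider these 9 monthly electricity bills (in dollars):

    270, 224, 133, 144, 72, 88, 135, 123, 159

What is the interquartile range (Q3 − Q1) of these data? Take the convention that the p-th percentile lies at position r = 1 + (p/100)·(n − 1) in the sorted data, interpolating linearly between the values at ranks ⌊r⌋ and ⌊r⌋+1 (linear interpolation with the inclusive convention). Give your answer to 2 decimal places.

36.00

Sorted: 72, 88, 123, 133, 135, 144, 159, 224, 270.
n = 9.
P25: r = 3 (integer) → 123.
P75: r = 7 (integer) → 159.
Difference: 159 − 123 = 36.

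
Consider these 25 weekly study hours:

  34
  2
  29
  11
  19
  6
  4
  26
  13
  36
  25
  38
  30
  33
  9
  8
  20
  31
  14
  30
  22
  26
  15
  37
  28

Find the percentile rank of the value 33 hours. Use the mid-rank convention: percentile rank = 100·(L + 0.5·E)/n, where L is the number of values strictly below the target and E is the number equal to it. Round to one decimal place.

82.0

Sorted: 2, 4, 6, 8, 9, 11, 13, 14, 15, 19, 20, 22, 25, 26, 26, 28, 29, 30, 30, 31, 33, 34, 36, 37, 38.
Count below 33: L = 20; count equal: E = 1; n = 25.
Percentile rank = 100·(20 + 0.5·1)/25 = 100·20.5/25 = 82.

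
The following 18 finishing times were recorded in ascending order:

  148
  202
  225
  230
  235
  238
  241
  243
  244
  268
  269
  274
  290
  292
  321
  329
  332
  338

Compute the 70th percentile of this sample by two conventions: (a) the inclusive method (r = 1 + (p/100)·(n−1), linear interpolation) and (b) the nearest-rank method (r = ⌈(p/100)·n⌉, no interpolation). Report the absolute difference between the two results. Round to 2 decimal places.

n = 18.
(a) r = 12.9; between ranks 12 (274) and 13 (290): 288.4.
(b) the nearest-rank method: rank 13 → 290.
|288.4 − 290| = 1.6.

1.60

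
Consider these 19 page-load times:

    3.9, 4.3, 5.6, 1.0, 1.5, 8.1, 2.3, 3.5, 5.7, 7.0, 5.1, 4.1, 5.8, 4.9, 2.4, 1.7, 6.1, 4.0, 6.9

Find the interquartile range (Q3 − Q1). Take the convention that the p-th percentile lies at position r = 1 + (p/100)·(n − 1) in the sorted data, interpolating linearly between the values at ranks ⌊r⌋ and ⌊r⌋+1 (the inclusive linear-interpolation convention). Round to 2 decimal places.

Sorted: 1.0, 1.5, 1.7, 2.3, 2.4, 3.5, 3.9, 4.0, 4.1, 4.3, 4.9, 5.1, 5.6, 5.7, 5.8, 6.1, 6.9, 7.0, 8.1.
n = 19.
P25: r = 5.5; ranks 5–6 are 2.4, 3.5; interpolating gives 2.95.
P75: r = 14.5; ranks 14–15 are 5.7, 5.8; interpolating gives 5.75.
Difference: 5.75 − 2.95 = 2.8.

2.80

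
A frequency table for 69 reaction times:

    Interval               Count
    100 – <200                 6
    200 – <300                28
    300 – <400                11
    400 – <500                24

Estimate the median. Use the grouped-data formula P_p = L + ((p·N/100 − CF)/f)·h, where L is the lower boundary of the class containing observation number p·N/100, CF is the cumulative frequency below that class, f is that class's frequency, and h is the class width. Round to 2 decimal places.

304.55

N = 69; target position k = 50/100 · 69 = 34.5.
Cumulative frequencies: 6, 34, 45, 69.
Observation 34.5 falls in the class 300 – <400.
L = 300, CF = 34, f = 11, h = 100.
P50 = 300 + ((34.5 − 34)/11)·100 = 300 + 4.54545 = 304.545.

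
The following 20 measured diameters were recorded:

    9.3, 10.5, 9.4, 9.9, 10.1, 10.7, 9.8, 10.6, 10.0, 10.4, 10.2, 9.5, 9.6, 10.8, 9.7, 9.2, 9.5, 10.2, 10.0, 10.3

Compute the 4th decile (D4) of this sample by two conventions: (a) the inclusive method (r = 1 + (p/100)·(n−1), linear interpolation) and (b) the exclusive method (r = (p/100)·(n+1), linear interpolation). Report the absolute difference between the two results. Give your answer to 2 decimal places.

0.02

Sorted: 9.2, 9.3, 9.4, 9.5, 9.5, 9.6, 9.7, 9.8, 9.9, 10.0, 10.0, 10.1, 10.2, 10.2, 10.3, 10.4, 10.5, 10.6, 10.7, 10.8.
n = 20.
(a) r = 8.6; between ranks 8 (9.8) and 9 (9.9): 9.86.
(b) r = 8.4; between ranks 8 (9.8) and 9 (9.9): 9.84.
|9.86 − 9.84| = 0.02.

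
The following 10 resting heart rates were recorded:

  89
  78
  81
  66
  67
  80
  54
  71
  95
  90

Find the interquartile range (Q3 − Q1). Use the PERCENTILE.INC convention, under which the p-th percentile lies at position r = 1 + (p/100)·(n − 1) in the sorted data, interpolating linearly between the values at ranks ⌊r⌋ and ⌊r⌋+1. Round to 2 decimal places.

Sorted: 54, 66, 67, 71, 78, 80, 81, 89, 90, 95.
n = 10.
P25: r = 3.25; ranks 3–4 are 67, 71; interpolating gives 68.
P75: r = 7.75; ranks 7–8 are 81, 89; interpolating gives 87.
Difference: 87 − 68 = 19.

19.00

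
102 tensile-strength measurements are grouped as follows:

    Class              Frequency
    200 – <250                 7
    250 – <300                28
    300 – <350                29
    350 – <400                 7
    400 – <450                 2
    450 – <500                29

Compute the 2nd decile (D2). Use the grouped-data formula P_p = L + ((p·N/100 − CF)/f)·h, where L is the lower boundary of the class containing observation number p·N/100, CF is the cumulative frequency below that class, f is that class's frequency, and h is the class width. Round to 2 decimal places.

273.93

N = 102; target position k = 20/100 · 102 = 20.4.
Cumulative frequencies: 7, 35, 64, 71, 73, 102.
Observation 20.4 falls in the class 250 – <300.
L = 250, CF = 7, f = 28, h = 50.
P20 = 250 + ((20.4 − 7)/28)·50 = 250 + 23.9286 = 273.929.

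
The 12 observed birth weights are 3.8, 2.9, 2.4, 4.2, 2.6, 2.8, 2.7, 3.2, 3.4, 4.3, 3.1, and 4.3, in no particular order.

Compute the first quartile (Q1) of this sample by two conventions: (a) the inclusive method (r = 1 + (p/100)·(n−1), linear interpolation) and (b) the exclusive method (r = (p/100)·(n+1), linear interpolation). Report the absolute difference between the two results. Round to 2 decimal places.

0.05

Sorted: 2.4, 2.6, 2.7, 2.8, 2.9, 3.1, 3.2, 3.4, 3.8, 4.2, 4.3, 4.3.
n = 12.
(a) r = 3.75; between ranks 3 (2.7) and 4 (2.8): 2.775.
(b) r = 3.25; between ranks 3 (2.7) and 4 (2.8): 2.725.
|2.775 − 2.725| = 0.05.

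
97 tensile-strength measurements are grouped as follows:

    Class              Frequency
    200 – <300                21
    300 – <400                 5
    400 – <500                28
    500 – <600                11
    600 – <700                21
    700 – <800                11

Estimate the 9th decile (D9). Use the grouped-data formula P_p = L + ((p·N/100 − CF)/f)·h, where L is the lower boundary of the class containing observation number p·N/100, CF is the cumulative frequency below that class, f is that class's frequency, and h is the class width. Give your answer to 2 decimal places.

711.82

N = 97; target position k = 90/100 · 97 = 87.3.
Cumulative frequencies: 21, 26, 54, 65, 86, 97.
Observation 87.3 falls in the class 700 – <800.
L = 700, CF = 86, f = 11, h = 100.
P90 = 700 + ((87.3 − 86)/11)·100 = 700 + 11.8182 = 711.818.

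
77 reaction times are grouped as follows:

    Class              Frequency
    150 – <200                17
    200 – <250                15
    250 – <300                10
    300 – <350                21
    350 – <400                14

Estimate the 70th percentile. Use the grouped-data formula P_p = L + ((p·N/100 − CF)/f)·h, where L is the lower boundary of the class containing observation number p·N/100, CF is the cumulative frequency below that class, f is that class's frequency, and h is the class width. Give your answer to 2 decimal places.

N = 77; target position k = 70/100 · 77 = 53.9.
Cumulative frequencies: 17, 32, 42, 63, 77.
Observation 53.9 falls in the class 300 – <350.
L = 300, CF = 42, f = 21, h = 50.
P70 = 300 + ((53.9 − 42)/21)·50 = 300 + 28.3333 = 328.333.

328.33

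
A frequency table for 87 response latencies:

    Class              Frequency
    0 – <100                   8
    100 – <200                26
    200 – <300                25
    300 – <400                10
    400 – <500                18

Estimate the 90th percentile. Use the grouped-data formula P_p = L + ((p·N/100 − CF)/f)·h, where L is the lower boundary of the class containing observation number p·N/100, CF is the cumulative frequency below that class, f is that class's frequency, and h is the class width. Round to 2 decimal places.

451.67

N = 87; target position k = 90/100 · 87 = 78.3.
Cumulative frequencies: 8, 34, 59, 69, 87.
Observation 78.3 falls in the class 400 – <500.
L = 400, CF = 69, f = 18, h = 100.
P90 = 400 + ((78.3 − 69)/18)·100 = 400 + 51.6667 = 451.667.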